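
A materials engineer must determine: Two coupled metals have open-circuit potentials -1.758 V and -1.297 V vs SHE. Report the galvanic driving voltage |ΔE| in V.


Driving voltage is the absolute potential difference.
|ΔE| = |-1.758 − (-1.297)| = 0.461 V

0.461 V


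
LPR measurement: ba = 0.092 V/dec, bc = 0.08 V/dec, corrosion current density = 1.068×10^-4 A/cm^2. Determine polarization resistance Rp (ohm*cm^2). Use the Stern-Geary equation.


Apply the Stern-Geary equation: Rp = ba*bc / (2.303*icorr*(ba+bc))
ba*bc = 0.092*0.08 = 0.00736
ba+bc = 0.172; 2.303*icorr*(ba+bc) = 2.303*1.068×10^-4*0.172 = 4.2305189×10^-5
Rp = 0.00736 / 4.2305189×10^-5 = 174.0 ohm*cm^2

174.0 ohm*cm^2


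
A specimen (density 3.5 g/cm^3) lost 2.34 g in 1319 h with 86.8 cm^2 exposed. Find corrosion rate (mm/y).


Apply the mm/y weight-loss relation: CR = 87600 * W / (D * A * T)
Numerator: 87600 * 2.34 = 204984.0
Denominator: 3.5 * 86.8 * 1319 = 400712.2
CR = 204984.0 / 400712.2 = 0.5115 mm/y

0.5115 mm/y


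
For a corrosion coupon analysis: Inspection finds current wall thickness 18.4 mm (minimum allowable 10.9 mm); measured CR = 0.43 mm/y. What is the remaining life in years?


Apply the remaining-life relation: RL = (t_current − t_min) / CR
RL = (18.4 − 10.9) / 0.43 = 7.5 / 0.43 = 17.4 years

17.4 years


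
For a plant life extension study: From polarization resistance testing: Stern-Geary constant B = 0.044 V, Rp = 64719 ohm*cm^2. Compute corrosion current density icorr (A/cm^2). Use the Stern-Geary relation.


Apply the Stern-Geary relation: icorr = B / Rp
icorr = 0.044 / 64719 = 6.799×10^-7 A/cm^2

6.799×10^-7 A/cm^2


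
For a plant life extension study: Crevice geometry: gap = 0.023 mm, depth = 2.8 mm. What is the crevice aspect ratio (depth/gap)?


Aspect ratio = depth / gap
Ratio = 2.8 / 0.023 = 121.7

121.7


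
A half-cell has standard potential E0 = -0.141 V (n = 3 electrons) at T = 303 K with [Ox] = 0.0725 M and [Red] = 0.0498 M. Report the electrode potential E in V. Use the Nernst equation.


Apply the Nernst equation: E = E0 + (RT/nF)*ln([Ox]/[Red])
Step 1: RT/nF = 8.314*303/(3*96485) = 0.00870305 V
Step 2: [Ox]/[Red] = 0.0725/0.0498 = 1.455823
Step 3: ln(1.455823) = 0.375571
Step 4: correction = 0.00870305 * 0.375571 = 0.003 V
E = -0.141 + 0.003 = -0.138 V

-0.138 V


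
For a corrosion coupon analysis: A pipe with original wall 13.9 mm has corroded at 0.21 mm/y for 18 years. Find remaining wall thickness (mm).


Remaining wall = original − CR × time
t = 13.9 − 0.21*18 = 13.9 − 3.78 = 10.12 mm

10.12 mm


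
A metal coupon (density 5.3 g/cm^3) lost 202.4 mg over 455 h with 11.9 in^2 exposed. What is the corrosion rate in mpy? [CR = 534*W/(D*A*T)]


Apply the mpy weight-loss relation: CR = 534 * W / (D * A * T)
Numerator: 534 * 202.4 = 108081.6
Denominator: 5.3 * 11.9 * 455 = 28696.85
CR = 108081.6 / 28696.85 = 3.766 mpy

3.766 mpy


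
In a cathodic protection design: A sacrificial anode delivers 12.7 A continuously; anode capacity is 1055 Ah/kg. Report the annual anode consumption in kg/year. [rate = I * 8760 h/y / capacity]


Annual consumption = current * hours per year / capacity
Rate = 12.7 * 8760 / 1055 = 105.5 kg/year

105.5 kg/year


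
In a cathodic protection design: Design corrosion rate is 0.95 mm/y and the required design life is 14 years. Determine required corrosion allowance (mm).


Corrosion allowance = CR × design life
CA = 0.95 * 14 = 13.3 mm

13.3 mm


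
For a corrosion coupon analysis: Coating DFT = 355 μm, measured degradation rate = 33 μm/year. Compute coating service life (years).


Service life = thickness / degradation rate
Life = 355 / 33 = 10.8 years

10.8 years


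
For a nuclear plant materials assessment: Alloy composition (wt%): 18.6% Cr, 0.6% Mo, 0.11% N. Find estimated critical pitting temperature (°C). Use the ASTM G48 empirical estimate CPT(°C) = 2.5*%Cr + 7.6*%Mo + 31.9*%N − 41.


Apply the ASTM G48 empirical CPT estimate: CPT(°C) = 2.5*%Cr + 7.6*%Mo + 31.9*%N − 41
2.5*18.6 = 46.5; 7.6*0.6 = 4.56; 31.9*0.11 = 3.509
CPT = 46.5 + 4.56 + 3.509 − 41 = 13.569 °C
Rounded to 0.1 °C: CPT ≈ 13.6 °C

13.6 °C


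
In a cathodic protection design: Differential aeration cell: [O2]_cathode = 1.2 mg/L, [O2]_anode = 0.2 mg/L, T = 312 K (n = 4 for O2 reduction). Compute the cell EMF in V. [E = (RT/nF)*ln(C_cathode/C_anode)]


Apply the Nernst concentration-cell relation: E = (RT/nF)*ln(C_cathode/C_anode)
RT/nF = 8.314*312/(4*96485) = 0.00672117 V
ln(1.2/0.2) = 1.79176
E = 0.00672117 * 1.79176 = 0.01204 V

0.01204 V


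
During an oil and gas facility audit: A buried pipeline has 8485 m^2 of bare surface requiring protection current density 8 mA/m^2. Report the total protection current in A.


I = area * current density, then convert mA → A (÷1000)
I = 8485 * 8 / 1000 = 67.88 A

67.88 A


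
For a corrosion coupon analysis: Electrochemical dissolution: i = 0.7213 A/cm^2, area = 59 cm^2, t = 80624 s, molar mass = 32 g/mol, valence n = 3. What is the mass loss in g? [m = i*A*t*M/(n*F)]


Apply Faraday's law: m = i*A*t*M / (n*F)
Total charge passed Q = i*A*t = 0.7213*59*80624 = 3431091.3808 C
m = Q*M/(n*F) = 3431091.3808*32/(3*96485) = 379.316 g

379.316 g


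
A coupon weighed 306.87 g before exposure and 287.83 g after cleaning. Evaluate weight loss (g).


Weight loss = initial − final
WL = 306.87 − 287.83 = 19.04 g

19.04 g


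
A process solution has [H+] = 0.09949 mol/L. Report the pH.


pH = −log10[H+]
pH = −log10(0.09949) = 1.0

1.0


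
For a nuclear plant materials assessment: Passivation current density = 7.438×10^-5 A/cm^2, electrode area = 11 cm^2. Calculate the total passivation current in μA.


I = i_pass * A, then convert A → μA (×10^6)
I = 7.438×10^-5 * 11 * 10^6 = 818.18 μA

818.18 μA


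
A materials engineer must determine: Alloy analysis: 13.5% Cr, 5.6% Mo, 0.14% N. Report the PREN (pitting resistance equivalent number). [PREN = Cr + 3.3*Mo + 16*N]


Apply the PREN formula: PREN = Cr + 3.3*Mo + 16*N
PREN = 13.5 + 3.3*5.6 + 16*0.14
PREN = 13.5 + 18.48 + 2.24 = 34.22

34.22


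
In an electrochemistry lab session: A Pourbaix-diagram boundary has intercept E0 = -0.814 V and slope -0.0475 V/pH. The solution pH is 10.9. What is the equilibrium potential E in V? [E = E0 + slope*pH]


Apply the Pourbaix line equation: E = E0 + slope*pH
E = -0.814 + (-0.0475)*10.9 = -0.814 + (-0.51775) = -1.33175 V
Rounded to 4 decimal places: E = -1.3318 V

-1.3318 V


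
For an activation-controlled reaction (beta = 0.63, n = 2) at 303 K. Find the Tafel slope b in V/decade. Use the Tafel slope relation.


Apply the Tafel slope relation: b = 2.303*R*T/(beta*n*F)
Numerator: 2.303 * 8.314 * 303 = 5801.58
Denominator: 0.63 * 2 * 96485 = 121571.1
b = 5801.58 / 121571.1 = 0.048 V/decade

0.048 V/decade


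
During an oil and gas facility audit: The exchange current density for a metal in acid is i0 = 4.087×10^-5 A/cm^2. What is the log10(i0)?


i0 = 4.087×10^-5 A/cm^2
log10(i0) = -4.389

-4.389


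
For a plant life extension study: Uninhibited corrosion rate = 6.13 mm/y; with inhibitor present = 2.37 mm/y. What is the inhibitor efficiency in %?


Apply the inhibitor-efficiency definition: IE = (CR_blank − CR_inh)/CR_blank × 100
IE = (6.13 − 2.37) / 6.13 × 100
IE = 3.76 / 6.13 × 100 = 61.3 %

61.3 %


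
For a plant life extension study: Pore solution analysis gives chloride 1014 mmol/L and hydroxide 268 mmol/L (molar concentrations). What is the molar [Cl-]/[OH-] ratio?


Threshold parameter = [Cl-] / [OH-] (molar basis; both in mmol/L, so units cancel)
Ratio = 1014 / 268 = 3.78

3.78


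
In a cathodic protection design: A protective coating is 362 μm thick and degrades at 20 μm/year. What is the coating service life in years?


Service life = thickness / degradation rate
Life = 362 / 20 = 18.1 years

18.1 years


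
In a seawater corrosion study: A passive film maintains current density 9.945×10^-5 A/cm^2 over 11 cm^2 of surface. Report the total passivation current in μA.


I = i_pass * A, then convert A → μA (×10^6)
I = 9.945×10^-5 * 11 * 10^6 = 1093.95 μA

1093.95 μA


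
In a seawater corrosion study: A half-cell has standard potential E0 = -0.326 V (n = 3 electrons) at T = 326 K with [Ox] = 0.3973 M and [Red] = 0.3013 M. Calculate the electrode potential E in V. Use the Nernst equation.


Apply the Nernst equation: E = E0 + (RT/nF)*ln([Ox]/[Red])
Step 1: RT/nF = 8.314*326/(3*96485) = 0.00936368 V
Step 2: [Ox]/[Red] = 0.3973/0.3013 = 1.318619
Step 3: ln(1.318619) = 0.276585
Step 4: correction = 0.00936368 * 0.276585 = 0.003 V
E = -0.326 + 0.003 = -0.323 V

-0.323 V


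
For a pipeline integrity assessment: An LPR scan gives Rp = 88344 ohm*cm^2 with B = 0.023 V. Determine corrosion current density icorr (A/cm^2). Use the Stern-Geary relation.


Apply the Stern-Geary relation: icorr = B / Rp
icorr = 0.023 / 88344 = 2.603×10^-7 A/cm^2

2.603×10^-7 A/cm^2


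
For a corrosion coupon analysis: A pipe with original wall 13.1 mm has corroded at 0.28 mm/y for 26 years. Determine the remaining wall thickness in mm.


Remaining wall = original − CR × time
t = 13.1 − 0.28*26 = 13.1 − 7.28 = 5.82 mm

5.82 mm


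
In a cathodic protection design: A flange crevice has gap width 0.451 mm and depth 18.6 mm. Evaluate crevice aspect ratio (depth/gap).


Aspect ratio = depth / gap
Ratio = 18.6 / 0.451 = 41.2

41.2


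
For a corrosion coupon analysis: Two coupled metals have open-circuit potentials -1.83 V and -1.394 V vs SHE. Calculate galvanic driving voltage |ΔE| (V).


Driving voltage is the absolute potential difference.
|ΔE| = |-1.83 − (-1.394)| = 0.436 V

0.436 V


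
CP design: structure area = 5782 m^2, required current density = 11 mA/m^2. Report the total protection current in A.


I = area * current density, then convert mA → A (÷1000)
I = 5782 * 11 / 1000 = 63.6 A

63.6 A


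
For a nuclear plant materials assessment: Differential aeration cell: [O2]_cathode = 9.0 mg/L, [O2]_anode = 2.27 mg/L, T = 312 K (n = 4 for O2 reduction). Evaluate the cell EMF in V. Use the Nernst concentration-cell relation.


Apply the Nernst concentration-cell relation: E = (RT/nF)*ln(C_cathode/C_anode)
RT/nF = 8.314*312/(4*96485) = 0.00672117 V
ln(9.0/2.27) = 1.37744
E = 0.00672117 * 1.37744 = 0.00926 V

0.00926 V


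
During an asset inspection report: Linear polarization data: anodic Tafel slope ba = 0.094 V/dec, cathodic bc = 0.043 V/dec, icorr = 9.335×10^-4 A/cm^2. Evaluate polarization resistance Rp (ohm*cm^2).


Apply the Stern-Geary equation: Rp = ba*bc / (2.303*icorr*(ba+bc))
ba*bc = 0.094*0.043 = 0.004042
ba+bc = 0.137; 2.303*icorr*(ba+bc) = 2.303*9.335×10^-4*0.137 = 2.9452952×10^-4
Rp = 0.004042 / 2.9452952×10^-4 = 13.7 ohm*cm^2

13.7 ohm*cm^2


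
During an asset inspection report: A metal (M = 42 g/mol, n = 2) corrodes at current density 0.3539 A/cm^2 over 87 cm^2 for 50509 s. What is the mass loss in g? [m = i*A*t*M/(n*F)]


Apply Faraday's law: m = i*A*t*M / (n*F)
Total charge passed Q = i*A*t = 0.3539*87*50509 = 1555136.7537 C
m = Q*M/(n*F) = 1555136.7537*42/(2*96485) = 338.47616 g

338.47616 g


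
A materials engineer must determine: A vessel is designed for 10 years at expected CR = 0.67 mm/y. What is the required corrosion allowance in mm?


Corrosion allowance = CR × design life
CA = 0.67 * 10 = 6.7 mm

6.7 mm


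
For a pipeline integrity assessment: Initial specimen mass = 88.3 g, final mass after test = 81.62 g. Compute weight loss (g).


Weight loss = initial − final
WL = 88.3 − 81.62 = 6.68 g

6.68 g


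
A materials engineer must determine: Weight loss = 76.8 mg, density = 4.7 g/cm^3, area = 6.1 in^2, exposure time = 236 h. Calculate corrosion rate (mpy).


Apply the mpy weight-loss relation: CR = 534 * W / (D * A * T)
Numerator: 534 * 76.8 = 41011.2
Denominator: 4.7 * 6.1 * 236 = 6766.12
CR = 41011.2 / 6766.12 = 6.06126 mpy

6.06126 mpy


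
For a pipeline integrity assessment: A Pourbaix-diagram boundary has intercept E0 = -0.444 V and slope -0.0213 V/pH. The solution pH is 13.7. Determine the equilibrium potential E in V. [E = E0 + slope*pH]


Apply the Pourbaix line equation: E = E0 + slope*pH
E = -0.444 + (-0.0213)*13.7 = -0.444 + (-0.29181) = -0.73581 V
Rounded to 3 decimal places: E = -0.736 V

-0.736 V


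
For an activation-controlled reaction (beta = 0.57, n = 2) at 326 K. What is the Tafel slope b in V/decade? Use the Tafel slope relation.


Apply the Tafel slope relation: b = 2.303*R*T/(beta*n*F)
Numerator: 2.303 * 8.314 * 326 = 6241.97
Denominator: 0.57 * 2 * 96485 = 109992.9
b = 6241.97 / 109992.9 = 0.057 V/decade

0.057 V/decade


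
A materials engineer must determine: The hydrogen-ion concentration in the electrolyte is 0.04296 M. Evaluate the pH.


pH = −log10[H+]
pH = −log10(0.04296) = 1.37

1.37


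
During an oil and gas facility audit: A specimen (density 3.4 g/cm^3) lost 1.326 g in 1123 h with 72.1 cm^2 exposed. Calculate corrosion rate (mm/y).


Apply the mm/y weight-loss relation: CR = 87600 * W / (D * A * T)
Numerator: 87600 * 1.326 = 116157.6
Denominator: 3.4 * 72.1 * 1123 = 275292.22
CR = 116157.6 / 275292.22 = 0.421943 mm/y

0.421943 mm/y


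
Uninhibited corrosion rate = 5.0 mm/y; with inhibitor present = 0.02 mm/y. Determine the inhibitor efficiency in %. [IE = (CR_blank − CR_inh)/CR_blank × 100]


Apply the inhibitor-efficiency definition: IE = (CR_blank − CR_inh)/CR_blank × 100
IE = (5.0 − 0.02) / 5.0 × 100
IE = 4.98 / 5.0 × 100 = 99.6 %

99.6 %


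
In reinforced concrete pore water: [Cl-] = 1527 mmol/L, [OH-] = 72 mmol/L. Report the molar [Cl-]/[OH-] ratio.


Threshold parameter = [Cl-] / [OH-] (molar basis; both in mmol/L, so units cancel)
Ratio = 1527 / 72 = 21.21

21.21


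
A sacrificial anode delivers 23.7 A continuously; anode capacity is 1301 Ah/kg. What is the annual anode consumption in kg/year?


Annual consumption = current * hours per year / capacity
Rate = 23.7 * 8760 / 1301 = 159.6 kg/year

159.6 kg/year


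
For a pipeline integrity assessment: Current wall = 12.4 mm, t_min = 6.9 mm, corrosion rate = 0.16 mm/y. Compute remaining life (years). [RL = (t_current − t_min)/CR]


Apply the remaining-life relation: RL = (t_current − t_min) / CR
RL = (12.4 − 6.9) / 0.16 = 5.5 / 0.16 = 34.4 years

34.4 years


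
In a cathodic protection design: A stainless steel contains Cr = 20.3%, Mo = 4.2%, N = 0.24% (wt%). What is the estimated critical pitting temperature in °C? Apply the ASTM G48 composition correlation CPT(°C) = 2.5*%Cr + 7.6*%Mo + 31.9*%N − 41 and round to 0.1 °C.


Apply the ASTM G48 empirical CPT estimate: CPT(°C) = 2.5*%Cr + 7.6*%Mo + 31.9*%N − 41
2.5*20.3 = 50.75; 7.6*4.2 = 31.92; 31.9*0.24 = 7.656
CPT = 50.75 + 31.92 + 7.656 − 41 = 49.326 °C
Rounded to 0.1 °C: CPT ≈ 49.3 °C

49.3 °C


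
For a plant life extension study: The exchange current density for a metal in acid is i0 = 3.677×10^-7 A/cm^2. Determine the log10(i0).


i0 = 3.677×10^-7 A/cm^2
log10(i0) = -6.435

-6.435


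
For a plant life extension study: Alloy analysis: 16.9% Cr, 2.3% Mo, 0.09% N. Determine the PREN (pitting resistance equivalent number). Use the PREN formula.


Apply the PREN formula: PREN = Cr + 3.3*Mo + 16*N
PREN = 16.9 + 3.3*2.3 + 16*0.09
PREN = 16.9 + 7.59 + 1.44 = 25.93

25.93


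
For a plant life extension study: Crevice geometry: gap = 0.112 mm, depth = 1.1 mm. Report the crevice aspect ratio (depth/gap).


Aspect ratio = depth / gap
Ratio = 1.1 / 0.112 = 9.8

9.8


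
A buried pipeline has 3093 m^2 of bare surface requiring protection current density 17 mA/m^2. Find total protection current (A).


I = area * current density, then convert mA → A (÷1000)
I = 3093 * 17 / 1000 = 52.58 A

52.58 A


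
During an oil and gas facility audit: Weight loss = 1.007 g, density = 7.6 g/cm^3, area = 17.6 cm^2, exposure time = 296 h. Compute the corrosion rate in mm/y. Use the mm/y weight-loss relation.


Apply the mm/y weight-loss relation: CR = 87600 * W / (D * A * T)
Numerator: 87600 * 1.007 = 88213.2
Denominator: 7.6 * 17.6 * 296 = 39592.96
CR = 88213.2 / 39592.96 = 2.228 mm/y

2.228 mm/y


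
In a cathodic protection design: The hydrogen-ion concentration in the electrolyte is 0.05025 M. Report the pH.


pH = −log10[H+]
pH = −log10(0.05025) = 1.3

1.3


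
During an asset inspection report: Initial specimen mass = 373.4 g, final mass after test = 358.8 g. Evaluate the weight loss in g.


Weight loss = initial − final
WL = 373.4 − 358.8 = 14.6 g

14.6 g


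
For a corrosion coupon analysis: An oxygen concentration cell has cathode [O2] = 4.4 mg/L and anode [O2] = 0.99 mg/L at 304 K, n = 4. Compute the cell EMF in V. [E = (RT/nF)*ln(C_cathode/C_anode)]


Apply the Nernst concentration-cell relation: E = (RT/nF)*ln(C_cathode/C_anode)
RT/nF = 8.314*304/(4*96485) = 0.00654883 V
ln(4.4/0.99) = 1.49165
E = 0.00654883 * 1.49165 = 0.00977 V

0.00977 V


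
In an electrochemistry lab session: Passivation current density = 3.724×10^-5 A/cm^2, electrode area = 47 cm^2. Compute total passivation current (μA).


I = i_pass * A, then convert A → μA (×10^6)
I = 3.724×10^-5 * 47 * 10^6 = 1750.28 μA

1750.28 μA


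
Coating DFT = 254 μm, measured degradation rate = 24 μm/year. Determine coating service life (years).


Service life = thickness / degradation rate
Life = 254 / 24 = 10.6 years

10.6 years


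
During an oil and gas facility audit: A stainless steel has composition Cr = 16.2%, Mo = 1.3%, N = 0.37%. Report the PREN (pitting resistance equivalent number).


Apply the PREN formula: PREN = Cr + 3.3*Mo + 16*N
PREN = 16.2 + 3.3*1.3 + 16*0.37
PREN = 16.2 + 4.29 + 5.92 = 26.41

26.41


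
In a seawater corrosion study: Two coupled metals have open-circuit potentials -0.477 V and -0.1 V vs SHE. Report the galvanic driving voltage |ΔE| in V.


Driving voltage is the absolute potential difference.
|ΔE| = |-0.477 − (-0.1)| = 0.377 V

0.377 V


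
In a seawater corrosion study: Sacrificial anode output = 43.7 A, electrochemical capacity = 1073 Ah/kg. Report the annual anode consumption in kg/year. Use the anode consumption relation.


Annual consumption = current * hours per year / capacity
Rate = 43.7 * 8760 / 1073 = 356.8 kg/year

356.8 kg/year


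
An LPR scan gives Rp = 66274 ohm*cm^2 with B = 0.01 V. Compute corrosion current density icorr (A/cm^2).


Apply the Stern-Geary relation: icorr = B / Rp
icorr = 0.01 / 66274 = 1.509×10^-7 A/cm^2

1.509×10^-7 A/cm^2


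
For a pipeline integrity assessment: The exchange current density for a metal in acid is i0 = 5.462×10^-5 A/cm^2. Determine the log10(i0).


i0 = 5.462×10^-5 A/cm^2
log10(i0) = -4.263

-4.263


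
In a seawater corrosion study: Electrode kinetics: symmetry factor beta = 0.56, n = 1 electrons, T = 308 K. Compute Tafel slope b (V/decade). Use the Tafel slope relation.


Apply the Tafel slope relation: b = 2.303*R*T/(beta*n*F)
Numerator: 2.303 * 8.314 * 308 = 5897.32
Denominator: 0.56 * 1 * 96485 = 54031.6
b = 5897.32 / 54031.6 = 0.1091 V/decade

0.1091 V/decade


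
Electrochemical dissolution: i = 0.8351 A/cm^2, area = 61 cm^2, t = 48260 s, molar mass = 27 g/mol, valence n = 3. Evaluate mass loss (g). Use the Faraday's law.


Apply Faraday's law: m = i*A*t*M / (n*F)
Total charge passed Q = i*A*t = 0.8351*61*48260 = 2458417.486 C
m = Q*M/(n*F) = 2458417.486*27/(3*96485) = 229.31811 g

229.31811 g


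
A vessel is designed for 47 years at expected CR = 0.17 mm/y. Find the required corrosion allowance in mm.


Corrosion allowance = CR × design life
CA = 0.17 * 47 = 7.99 mm

7.99 mm


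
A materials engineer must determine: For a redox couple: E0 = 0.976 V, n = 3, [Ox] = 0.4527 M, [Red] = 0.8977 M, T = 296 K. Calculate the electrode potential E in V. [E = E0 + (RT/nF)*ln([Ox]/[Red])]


Apply the Nernst equation: E = E0 + (RT/nF)*ln([Ox]/[Red])
Step 1: RT/nF = 8.314*296/(3*96485) = 0.00850199 V
Step 2: [Ox]/[Red] = 0.4527/0.8977 = 0.504289
Step 3: ln(0.504289) = -0.684606
Step 4: correction = 0.00850199 * -0.684606 = -0.0058 V
E = 0.976 + -0.0058 = 0.9702 V

0.9702 V


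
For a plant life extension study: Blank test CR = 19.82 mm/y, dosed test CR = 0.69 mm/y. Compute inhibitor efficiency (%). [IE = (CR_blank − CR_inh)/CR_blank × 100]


Apply the inhibitor-efficiency definition: IE = (CR_blank − CR_inh)/CR_blank × 100
IE = (19.82 − 0.69) / 19.82 × 100
IE = 19.13 / 19.82 × 100 = 96.5 %

96.5 %


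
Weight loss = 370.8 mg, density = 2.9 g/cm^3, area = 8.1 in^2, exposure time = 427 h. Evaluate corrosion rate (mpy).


Apply the mpy weight-loss relation: CR = 534 * W / (D * A * T)
Numerator: 534 * 370.8 = 198007.2
Denominator: 2.9 * 8.1 * 427 = 10030.23
CR = 198007.2 / 10030.23 = 19.741 mpy

19.741 mpy


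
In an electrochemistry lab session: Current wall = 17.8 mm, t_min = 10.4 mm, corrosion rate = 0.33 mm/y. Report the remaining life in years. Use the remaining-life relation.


Apply the remaining-life relation: RL = (t_current − t_min) / CR
RL = (17.8 − 10.4) / 0.33 = 7.4 / 0.33 = 22.4 years

22.4 years


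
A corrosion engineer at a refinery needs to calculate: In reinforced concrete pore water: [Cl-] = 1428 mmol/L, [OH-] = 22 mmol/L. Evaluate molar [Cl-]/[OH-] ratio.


Threshold parameter = [Cl-] / [OH-] (molar basis; both in mmol/L, so units cancel)
Ratio = 1428 / 22 = 64.91

64.91


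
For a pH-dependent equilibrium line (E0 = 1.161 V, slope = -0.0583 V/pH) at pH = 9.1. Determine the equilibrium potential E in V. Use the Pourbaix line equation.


Apply the Pourbaix line equation: E = E0 + slope*pH
E = 1.161 + (-0.0583)*9.1 = 1.161 + (-0.53053) = 0.63047 V
Rounded to 3 decimal places: E = 0.630 V

0.630 V


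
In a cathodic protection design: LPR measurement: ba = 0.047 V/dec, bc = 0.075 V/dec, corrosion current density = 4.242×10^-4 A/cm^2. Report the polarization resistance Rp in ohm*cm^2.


Apply the Stern-Geary equation: Rp = ba*bc / (2.303*icorr*(ba+bc))
ba*bc = 0.047*0.075 = 0.003525
ba+bc = 0.122; 2.303*icorr*(ba+bc) = 2.303*4.242×10^-4*0.122 = 1.1918578×10^-4
Rp = 0.003525 / 1.1918578×10^-4 = 29.6 ohm*cm^2

29.6 ohm*cm^2


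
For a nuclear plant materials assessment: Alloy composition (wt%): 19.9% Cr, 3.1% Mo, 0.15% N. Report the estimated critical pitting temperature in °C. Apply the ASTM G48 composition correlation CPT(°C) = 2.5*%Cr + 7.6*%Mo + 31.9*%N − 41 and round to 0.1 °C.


Apply the ASTM G48 empirical CPT estimate: CPT(°C) = 2.5*%Cr + 7.6*%Mo + 31.9*%N − 41
2.5*19.9 = 49.75; 7.6*3.1 = 23.56; 31.9*0.15 = 4.785
CPT = 49.75 + 23.56 + 4.785 − 41 = 37.095 °C
Rounded to 0.1 °C: CPT ≈ 37.1 °C

37.1 °C


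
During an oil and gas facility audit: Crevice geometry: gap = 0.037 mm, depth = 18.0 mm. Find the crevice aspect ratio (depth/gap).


Aspect ratio = depth / gap
Ratio = 18.0 / 0.037 = 486.5

486.5


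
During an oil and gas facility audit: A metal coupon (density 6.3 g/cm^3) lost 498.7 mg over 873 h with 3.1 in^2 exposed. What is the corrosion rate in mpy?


Apply the mpy weight-loss relation: CR = 534 * W / (D * A * T)
Numerator: 534 * 498.7 = 266305.8
Denominator: 6.3 * 3.1 * 873 = 17049.69
CR = 266305.8 / 17049.69 = 15.61939 mpy

15.61939 mpy


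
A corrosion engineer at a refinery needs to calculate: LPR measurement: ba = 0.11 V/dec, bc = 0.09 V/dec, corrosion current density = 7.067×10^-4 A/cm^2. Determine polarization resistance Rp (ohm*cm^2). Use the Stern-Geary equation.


Apply the Stern-Geary equation: Rp = ba*bc / (2.303*icorr*(ba+bc))
ba*bc = 0.11*0.09 = 0.0099
ba+bc = 0.2; 2.303*icorr*(ba+bc) = 2.303*7.067×10^-4*0.2 = 3.2550602×10^-4
Rp = 0.0099 / 3.2550602×10^-4 = 30.4 ohm*cm^2

30.4 ohm*cm^2


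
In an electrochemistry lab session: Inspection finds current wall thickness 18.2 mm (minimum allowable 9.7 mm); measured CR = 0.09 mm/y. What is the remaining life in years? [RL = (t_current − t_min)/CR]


Apply the remaining-life relation: RL = (t_current − t_min) / CR
RL = (18.2 − 9.7) / 0.09 = 8.5 / 0.09 = 94.4 years

94.4 years


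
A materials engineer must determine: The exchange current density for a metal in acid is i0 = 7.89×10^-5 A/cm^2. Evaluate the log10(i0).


i0 = 7.89×10^-5 A/cm^2
log10(i0) = -4.103

-4.103


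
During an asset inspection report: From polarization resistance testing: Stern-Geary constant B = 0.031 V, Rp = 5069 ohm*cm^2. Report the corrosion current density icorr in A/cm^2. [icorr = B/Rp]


Apply the Stern-Geary relation: icorr = B / Rp
icorr = 0.031 / 5069 = 6.116×10^-6 A/cm^2

6.116×10^-6 A/cm^2


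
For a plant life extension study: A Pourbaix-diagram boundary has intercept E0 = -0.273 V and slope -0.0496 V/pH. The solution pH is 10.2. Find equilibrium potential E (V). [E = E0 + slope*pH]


Apply the Pourbaix line equation: E = E0 + slope*pH
E = -0.273 + (-0.0496)*10.2 = -0.273 + (-0.50592) = -0.77892 V
Rounded to 4 decimal places: E = -0.7789 V

-0.7789 V


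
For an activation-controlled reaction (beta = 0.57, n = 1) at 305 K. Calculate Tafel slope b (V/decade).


Apply the Tafel slope relation: b = 2.303*R*T/(beta*n*F)
Numerator: 2.303 * 8.314 * 305 = 5839.88
Denominator: 0.57 * 1 * 96485 = 54996.45
b = 5839.88 / 54996.45 = 0.106 V/decade

0.106 V/decade


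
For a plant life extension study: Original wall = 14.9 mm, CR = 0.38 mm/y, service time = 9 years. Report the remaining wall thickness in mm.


Remaining wall = original − CR × time
t = 14.9 − 0.38*9 = 14.9 − 3.42 = 11.48 mm

11.48 mm


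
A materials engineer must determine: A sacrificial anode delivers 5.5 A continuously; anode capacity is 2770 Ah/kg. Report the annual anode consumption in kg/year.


Annual consumption = current * hours per year / capacity
Rate = 5.5 * 8760 / 2770 = 17.4 kg/year

17.4 kg/year


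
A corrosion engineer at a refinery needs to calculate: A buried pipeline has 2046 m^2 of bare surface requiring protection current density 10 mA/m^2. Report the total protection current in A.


I = area * current density, then convert mA → A (÷1000)
I = 2046 * 10 / 1000 = 20.46 A

20.46 A


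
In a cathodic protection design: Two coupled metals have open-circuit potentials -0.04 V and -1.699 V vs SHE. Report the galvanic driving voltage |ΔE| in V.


Driving voltage is the absolute potential difference.
|ΔE| = |-0.04 − (-1.699)| = 1.659 V

1.659 V


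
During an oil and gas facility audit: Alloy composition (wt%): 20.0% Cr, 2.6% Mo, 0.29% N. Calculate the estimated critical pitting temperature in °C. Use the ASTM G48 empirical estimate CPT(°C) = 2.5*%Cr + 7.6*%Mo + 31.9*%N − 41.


Apply the ASTM G48 empirical CPT estimate: CPT(°C) = 2.5*%Cr + 7.6*%Mo + 31.9*%N − 41
2.5*20.0 = 50; 7.6*2.6 = 19.76; 31.9*0.29 = 9.251
CPT = 50 + 19.76 + 9.251 − 41 = 38.011 °C
Rounded to 0.1 °C: CPT ≈ 38.0 °C

38.0 °C


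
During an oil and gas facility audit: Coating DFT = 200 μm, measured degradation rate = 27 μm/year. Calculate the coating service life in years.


Service life = thickness / degradation rate
Life = 200 / 27 = 7.4 years

7.4 years


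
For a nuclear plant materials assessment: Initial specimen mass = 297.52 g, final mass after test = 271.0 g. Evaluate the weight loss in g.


Weight loss = initial − final
WL = 297.52 − 271.0 = 26.52 g

26.52 g


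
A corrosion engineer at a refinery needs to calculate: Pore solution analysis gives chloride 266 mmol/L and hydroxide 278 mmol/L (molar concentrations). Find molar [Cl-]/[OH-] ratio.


Threshold parameter = [Cl-] / [OH-] (molar basis; both in mmol/L, so units cancel)
Ratio = 266 / 278 = 0.96

0.96


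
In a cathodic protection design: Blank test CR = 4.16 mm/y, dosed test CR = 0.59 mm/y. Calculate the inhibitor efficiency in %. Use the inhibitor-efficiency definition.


Apply the inhibitor-efficiency definition: IE = (CR_blank − CR_inh)/CR_blank × 100
IE = (4.16 − 0.59) / 4.16 × 100
IE = 3.57 / 4.16 × 100 = 85.8 %

85.8 %


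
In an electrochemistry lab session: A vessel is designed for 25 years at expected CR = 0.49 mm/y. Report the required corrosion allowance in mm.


Corrosion allowance = CR × design life
CA = 0.49 * 25 = 12.25 mm

12.25 mm


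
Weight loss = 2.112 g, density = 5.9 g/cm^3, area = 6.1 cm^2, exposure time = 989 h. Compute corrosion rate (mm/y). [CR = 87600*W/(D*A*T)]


Apply the mm/y weight-loss relation: CR = 87600 * W / (D * A * T)
Numerator: 87600 * 2.112 = 185011.2
Denominator: 5.9 * 6.1 * 989 = 35594.11
CR = 185011.2 / 35594.11 = 5.197804 mm/y

5.197804 mm/y


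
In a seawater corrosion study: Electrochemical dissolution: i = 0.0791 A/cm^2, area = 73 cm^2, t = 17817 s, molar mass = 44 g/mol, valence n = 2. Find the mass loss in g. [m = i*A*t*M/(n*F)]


Apply Faraday's law: m = i*A*t*M / (n*F)
Total charge passed Q = i*A*t = 0.0791*73*17817 = 102880.7031 C
m = Q*M/(n*F) = 102880.7031*44/(2*96485) = 23.458 g

23.458 g


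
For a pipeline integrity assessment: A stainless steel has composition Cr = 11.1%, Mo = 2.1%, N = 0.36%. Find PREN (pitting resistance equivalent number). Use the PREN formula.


Apply the PREN formula: PREN = Cr + 3.3*Mo + 16*N
PREN = 11.1 + 3.3*2.1 + 16*0.36
PREN = 11.1 + 6.93 + 5.76 = 23.79

23.79


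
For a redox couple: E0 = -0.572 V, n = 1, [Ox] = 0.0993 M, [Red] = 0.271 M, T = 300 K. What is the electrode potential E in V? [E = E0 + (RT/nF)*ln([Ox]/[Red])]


Apply the Nernst equation: E = E0 + (RT/nF)*ln([Ox]/[Red])
Step 1: RT/nF = 8.314*300/(1*96485) = 0.02585065 V
Step 2: [Ox]/[Red] = 0.0993/0.271 = 0.366421
Step 3: ln(0.366421) = -1.003972
Step 4: correction = 0.02585065 * -1.003972 = -0.026 V
E = -0.572 + -0.026 = -0.598 V

-0.598 V


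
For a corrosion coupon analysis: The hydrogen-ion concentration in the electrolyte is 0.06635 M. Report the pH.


pH = −log10[H+]
pH = −log10(0.06635) = 1.18

1.18


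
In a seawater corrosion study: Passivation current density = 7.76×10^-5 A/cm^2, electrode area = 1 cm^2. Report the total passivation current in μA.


I = i_pass * A, then convert A → μA (×10^6)
I = 7.76×10^-5 * 1 * 10^6 = 77.6 μA

77.6 μA


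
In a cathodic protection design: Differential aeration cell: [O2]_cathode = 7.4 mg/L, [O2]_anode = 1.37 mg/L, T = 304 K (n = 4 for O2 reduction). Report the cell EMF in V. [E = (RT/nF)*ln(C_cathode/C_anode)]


Apply the Nernst concentration-cell relation: E = (RT/nF)*ln(C_cathode/C_anode)
RT/nF = 8.314*304/(4*96485) = 0.00654883 V
ln(7.4/1.37) = 1.68667
E = 0.00654883 * 1.68667 = 0.01105 V

0.01105 V


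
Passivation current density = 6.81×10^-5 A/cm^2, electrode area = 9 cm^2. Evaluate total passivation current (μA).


I = i_pass * A, then convert A → μA (×10^6)
I = 6.81×10^-5 * 9 * 10^6 = 612.9 μA

612.9 μA


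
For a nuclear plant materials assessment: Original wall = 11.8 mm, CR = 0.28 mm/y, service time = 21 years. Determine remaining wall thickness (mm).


Remaining wall = original − CR × time
t = 11.8 − 0.28*21 = 11.8 − 5.88 = 5.92 mm

5.92 mm


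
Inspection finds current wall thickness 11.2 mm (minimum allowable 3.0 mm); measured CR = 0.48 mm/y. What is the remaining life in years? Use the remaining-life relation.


Apply the remaining-life relation: RL = (t_current − t_min) / CR
RL = (11.2 − 3.0) / 0.48 = 8.2 / 0.48 = 17.1 years

17.1 years


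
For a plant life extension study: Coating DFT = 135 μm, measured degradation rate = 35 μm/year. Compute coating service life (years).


Service life = thickness / degradation rate
Life = 135 / 35 = 3.9 years

3.9 years


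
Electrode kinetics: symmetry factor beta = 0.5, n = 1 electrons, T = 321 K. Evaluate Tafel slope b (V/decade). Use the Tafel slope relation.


Apply the Tafel slope relation: b = 2.303*R*T/(beta*n*F)
Numerator: 2.303 * 8.314 * 321 = 6146.23
Denominator: 0.5 * 1 * 96485 = 48242.5
b = 6146.23 / 48242.5 = 0.127 V/decade

0.127 V/decade


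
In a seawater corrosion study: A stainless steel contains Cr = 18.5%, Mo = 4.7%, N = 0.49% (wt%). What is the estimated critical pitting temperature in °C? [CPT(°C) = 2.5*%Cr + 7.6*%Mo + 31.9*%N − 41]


Apply the ASTM G48 empirical CPT estimate: CPT(°C) = 2.5*%Cr + 7.6*%Mo + 31.9*%N − 41
2.5*18.5 = 46.25; 7.6*4.7 = 35.72; 31.9*0.49 = 15.631
CPT = 46.25 + 35.72 + 15.631 − 41 = 56.601 °C
Rounded to 0.1 °C: CPT ≈ 56.6 °C

56.6 °C


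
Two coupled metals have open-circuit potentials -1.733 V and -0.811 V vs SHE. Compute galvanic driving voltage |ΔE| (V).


Driving voltage is the absolute potential difference.
|ΔE| = |-1.733 − (-0.811)| = 0.922 V

0.922 V


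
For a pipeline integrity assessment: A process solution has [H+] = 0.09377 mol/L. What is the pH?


pH = −log10[H+]
pH = −log10(0.09377) = 1.03

1.03


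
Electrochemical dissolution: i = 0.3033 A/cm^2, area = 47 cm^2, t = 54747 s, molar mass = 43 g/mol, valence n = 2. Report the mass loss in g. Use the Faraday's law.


Apply Faraday's law: m = i*A*t*M / (n*F)
Total charge passed Q = i*A*t = 0.3033*47*54747 = 780423.9597 C
m = Q*M/(n*F) = 780423.9597*43/(2*96485) = 173.904 g

173.904 g


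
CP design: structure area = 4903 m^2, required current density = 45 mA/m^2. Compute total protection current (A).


I = area * current density, then convert mA → A (÷1000)
I = 4903 * 45 / 1000 = 220.64 A

220.64 A


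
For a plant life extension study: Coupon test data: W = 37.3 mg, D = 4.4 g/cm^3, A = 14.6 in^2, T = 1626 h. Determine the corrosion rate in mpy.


Apply the mpy weight-loss relation: CR = 534 * W / (D * A * T)
Numerator: 534 * 37.3 = 19918.2
Denominator: 4.4 * 14.6 * 1626 = 104454.24
CR = 19918.2 / 104454.24 = 0.191 mpy

0.191 mpy


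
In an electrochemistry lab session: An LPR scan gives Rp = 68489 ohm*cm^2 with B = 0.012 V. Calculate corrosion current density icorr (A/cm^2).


Apply the Stern-Geary relation: icorr = B / Rp
icorr = 0.012 / 68489 = 1.752×10^-7 A/cm^2

1.752×10^-7 A/cm^2


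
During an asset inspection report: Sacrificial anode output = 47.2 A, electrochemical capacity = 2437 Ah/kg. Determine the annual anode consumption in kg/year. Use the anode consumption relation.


Annual consumption = current * hours per year / capacity
Rate = 47.2 * 8760 / 2437 = 169.7 kg/year

169.7 kg/year


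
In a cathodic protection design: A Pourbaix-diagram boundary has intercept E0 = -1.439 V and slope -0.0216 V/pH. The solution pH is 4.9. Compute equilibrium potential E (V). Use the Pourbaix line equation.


Apply the Pourbaix line equation: E = E0 + slope*pH
E = -1.439 + (-0.0216)*4.9 = -1.439 + (-0.10584) = -1.54484 V
Rounded to 4 decimal places: E = -1.5448 V

-1.5448 V


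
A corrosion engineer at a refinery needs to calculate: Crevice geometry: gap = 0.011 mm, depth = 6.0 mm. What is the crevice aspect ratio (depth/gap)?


Aspect ratio = depth / gap
Ratio = 6.0 / 0.011 = 545.5

545.5


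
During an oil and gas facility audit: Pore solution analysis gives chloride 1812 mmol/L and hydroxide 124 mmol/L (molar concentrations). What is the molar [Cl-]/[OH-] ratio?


Threshold parameter = [Cl-] / [OH-] (molar basis; both in mmol/L, so units cancel)
Ratio = 1812 / 124 = 14.61

14.61


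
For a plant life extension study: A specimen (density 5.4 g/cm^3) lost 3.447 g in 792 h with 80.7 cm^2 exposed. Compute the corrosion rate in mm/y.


Apply the mm/y weight-loss relation: CR = 87600 * W / (D * A * T)
Numerator: 87600 * 3.447 = 301957.2
Denominator: 5.4 * 80.7 * 792 = 345137.76
CR = 301957.2 / 345137.76 = 0.8749 mm/y

0.8749 mm/y


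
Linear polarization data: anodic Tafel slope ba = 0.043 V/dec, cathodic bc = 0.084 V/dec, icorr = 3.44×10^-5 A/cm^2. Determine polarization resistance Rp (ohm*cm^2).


Apply the Stern-Geary equation: Rp = ba*bc / (2.303*icorr*(ba+bc))
ba*bc = 0.043*0.084 = 0.003612
ba+bc = 0.127; 2.303*icorr*(ba+bc) = 2.303*3.44×10^-5*0.127 = 1.0061346×10^-5
Rp = 0.003612 / 1.0061346×10^-5 = 359.0 ohm*cm^2

359.0 ohm*cm^2


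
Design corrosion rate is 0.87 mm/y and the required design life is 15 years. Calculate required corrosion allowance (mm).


Corrosion allowance = CR × design life
CA = 0.87 * 15 = 13.05 mm

13.05 mm


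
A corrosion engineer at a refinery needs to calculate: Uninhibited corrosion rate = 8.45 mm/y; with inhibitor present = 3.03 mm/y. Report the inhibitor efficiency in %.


Apply the inhibitor-efficiency definition: IE = (CR_blank − CR_inh)/CR_blank × 100
IE = (8.45 − 3.03) / 8.45 × 100
IE = 5.42 / 8.45 × 100 = 64.1 %

64.1 %


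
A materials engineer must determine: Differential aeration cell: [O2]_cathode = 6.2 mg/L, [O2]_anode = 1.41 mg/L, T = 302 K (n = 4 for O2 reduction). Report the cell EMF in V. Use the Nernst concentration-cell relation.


Apply the Nernst concentration-cell relation: E = (RT/nF)*ln(C_cathode/C_anode)
RT/nF = 8.314*302/(4*96485) = 0.00650575 V
ln(6.2/1.41) = 1.48096
E = 0.00650575 * 1.48096 = 0.00963 V

0.00963 V


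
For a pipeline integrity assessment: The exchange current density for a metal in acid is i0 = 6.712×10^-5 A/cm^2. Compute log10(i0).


i0 = 6.712×10^-5 A/cm^2
log10(i0) = -4.173

-4.173


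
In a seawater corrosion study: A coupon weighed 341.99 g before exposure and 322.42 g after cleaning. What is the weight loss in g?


Weight loss = initial − final
WL = 341.99 − 322.42 = 19.57 g

19.57 g


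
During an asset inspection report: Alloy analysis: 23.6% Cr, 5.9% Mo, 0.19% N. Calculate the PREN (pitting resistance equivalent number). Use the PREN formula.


Apply the PREN formula: PREN = Cr + 3.3*Mo + 16*N
PREN = 23.6 + 3.3*5.9 + 16*0.19
PREN = 23.6 + 19.47 + 3.04 = 46.11

46.11


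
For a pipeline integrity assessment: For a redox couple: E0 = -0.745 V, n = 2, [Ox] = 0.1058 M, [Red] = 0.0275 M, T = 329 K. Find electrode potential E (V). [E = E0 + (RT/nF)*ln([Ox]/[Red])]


Apply the Nernst equation: E = E0 + (RT/nF)*ln([Ox]/[Red])
Step 1: RT/nF = 8.314*329/(2*96485) = 0.01417477 V
Step 2: [Ox]/[Red] = 0.1058/0.0275 = 3.847273
Step 3: ln(3.847273) = 1.347365
Step 4: correction = 0.01417477 * 1.347365 = 0.019 V
E = -0.745 + 0.019 = -0.726 V

-0.726 V


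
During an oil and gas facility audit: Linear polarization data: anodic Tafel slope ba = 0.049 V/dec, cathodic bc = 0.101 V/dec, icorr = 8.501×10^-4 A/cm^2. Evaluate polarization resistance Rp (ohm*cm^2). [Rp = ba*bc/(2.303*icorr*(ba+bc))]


Apply the Stern-Geary equation: Rp = ba*bc / (2.303*icorr*(ba+bc))
ba*bc = 0.049*0.101 = 0.004949
ba+bc = 0.15; 2.303*icorr*(ba+bc) = 2.303*8.501×10^-4*0.15 = 2.9366704×10^-4
Rp = 0.004949 / 2.9366704×10^-4 = 16.85 ohm*cm^2

16.85 ohm*cm^2


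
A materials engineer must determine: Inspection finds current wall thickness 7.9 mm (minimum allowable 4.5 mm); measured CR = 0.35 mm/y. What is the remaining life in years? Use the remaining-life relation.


Apply the remaining-life relation: RL = (t_current − t_min) / CR
RL = (7.9 − 4.5) / 0.35 = 3.4 / 0.35 = 9.7 years

9.7 years


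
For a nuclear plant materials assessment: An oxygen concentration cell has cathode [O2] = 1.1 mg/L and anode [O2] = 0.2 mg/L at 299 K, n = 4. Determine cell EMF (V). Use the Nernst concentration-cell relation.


Apply the Nernst concentration-cell relation: E = (RT/nF)*ln(C_cathode/C_anode)
RT/nF = 8.314*299/(4*96485) = 0.00644112 V
ln(1.1/0.2) = 1.70475
E = 0.00644112 * 1.70475 = 0.01098 V

0.01098 V


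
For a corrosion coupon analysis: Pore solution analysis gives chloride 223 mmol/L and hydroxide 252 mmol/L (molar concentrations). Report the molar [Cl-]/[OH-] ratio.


Threshold parameter = [Cl-] / [OH-] (molar basis; both in mmol/L, so units cancel)
Ratio = 223 / 252 = 0.88

0.88
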